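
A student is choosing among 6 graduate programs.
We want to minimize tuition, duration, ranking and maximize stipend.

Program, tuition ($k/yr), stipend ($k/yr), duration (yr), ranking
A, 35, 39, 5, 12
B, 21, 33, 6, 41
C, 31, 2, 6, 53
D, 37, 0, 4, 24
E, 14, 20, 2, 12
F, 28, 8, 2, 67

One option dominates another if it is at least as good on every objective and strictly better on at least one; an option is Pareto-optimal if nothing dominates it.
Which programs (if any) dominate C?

B, E

B: tuition 21≤31, stipend 33≥2, duration 6≤6, ranking 41≤53 — dominates C.
E: tuition 14≤31, stipend 20≥2, duration 2≤6, ranking 12≤53 — dominates C.
Others (A, D, F) are each worse than C on at least one objective.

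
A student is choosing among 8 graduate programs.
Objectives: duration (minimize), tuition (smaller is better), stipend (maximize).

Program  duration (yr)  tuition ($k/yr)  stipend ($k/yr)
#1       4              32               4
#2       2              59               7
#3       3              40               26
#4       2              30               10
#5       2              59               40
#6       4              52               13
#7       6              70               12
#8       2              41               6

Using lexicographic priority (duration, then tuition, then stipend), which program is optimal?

First minimize duration: best is 2, kept {#2, #4, #5, #8}.
Then minimize tuition: best is 30, kept {#4}.

#4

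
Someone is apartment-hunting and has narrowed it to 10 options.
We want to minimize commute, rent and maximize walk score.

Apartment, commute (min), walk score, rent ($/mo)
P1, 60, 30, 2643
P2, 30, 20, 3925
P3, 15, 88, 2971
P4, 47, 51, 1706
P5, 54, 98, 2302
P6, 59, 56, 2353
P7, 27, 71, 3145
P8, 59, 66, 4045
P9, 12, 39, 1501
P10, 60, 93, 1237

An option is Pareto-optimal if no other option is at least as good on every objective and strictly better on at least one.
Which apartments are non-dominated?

P3, P4, P5, P9, P10

P1: dominated by P4 (commute 47≤60, walk score 51≥30, rent 1706≤2643).
P2: dominated by P3 (commute 15≤30, walk score 88≥20, rent 2971≤3925).
P3: not dominated.
P4: not dominated.
P5: not dominated (best walk score).
P6: dominated by P5 (commute 54≤59, walk score 98≥56, rent 2302≤2353).
P7: dominated by P3 (commute 15≤27, walk score 88≥71, rent 2971≤3145).
P8: dominated by P3 (commute 15≤59, walk score 88≥66, rent 2971≤4045).
P9: not dominated (best commute).
P10: not dominated (best rent).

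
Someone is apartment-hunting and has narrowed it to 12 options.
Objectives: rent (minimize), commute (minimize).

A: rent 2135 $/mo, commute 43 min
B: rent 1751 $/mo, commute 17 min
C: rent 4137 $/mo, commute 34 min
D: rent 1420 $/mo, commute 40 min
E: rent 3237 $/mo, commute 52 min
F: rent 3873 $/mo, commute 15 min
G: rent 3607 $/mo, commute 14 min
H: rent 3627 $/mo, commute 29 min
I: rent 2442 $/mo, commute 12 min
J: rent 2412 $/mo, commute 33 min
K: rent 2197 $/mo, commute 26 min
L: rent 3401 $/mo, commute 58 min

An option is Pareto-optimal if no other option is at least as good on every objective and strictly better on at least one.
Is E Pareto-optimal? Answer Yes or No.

No

A vs E: rent 2135≤3237, commute 43≤52 — A is at least as good on every objective and strictly better on at least one, so A dominates E.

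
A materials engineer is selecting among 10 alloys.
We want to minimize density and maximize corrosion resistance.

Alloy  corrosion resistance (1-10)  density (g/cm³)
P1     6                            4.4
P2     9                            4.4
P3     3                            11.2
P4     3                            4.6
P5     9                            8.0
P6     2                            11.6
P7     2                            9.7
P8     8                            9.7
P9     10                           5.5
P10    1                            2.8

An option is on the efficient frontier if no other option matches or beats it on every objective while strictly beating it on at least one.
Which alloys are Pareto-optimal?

P2, P9, P10

P1: dominated by P2 (corrosion resistance 9≥6, density 4.4≤4.4).
P2: not dominated.
P3: dominated by P1 (corrosion resistance 6≥3, density 4.4≤11.2).
P4: dominated by P1 (corrosion resistance 6≥3, density 4.4≤4.6).
P5: dominated by P2 (corrosion resistance 9≥9, density 4.4≤8.0).
P6: dominated by P1 (corrosion resistance 6≥2, density 4.4≤11.6).
P7: dominated by P1 (corrosion resistance 6≥2, density 4.4≤9.7).
P8: dominated by P2 (corrosion resistance 9≥8, density 4.4≤9.7).
P9: not dominated (best corrosion resistance).
P10: not dominated (best density).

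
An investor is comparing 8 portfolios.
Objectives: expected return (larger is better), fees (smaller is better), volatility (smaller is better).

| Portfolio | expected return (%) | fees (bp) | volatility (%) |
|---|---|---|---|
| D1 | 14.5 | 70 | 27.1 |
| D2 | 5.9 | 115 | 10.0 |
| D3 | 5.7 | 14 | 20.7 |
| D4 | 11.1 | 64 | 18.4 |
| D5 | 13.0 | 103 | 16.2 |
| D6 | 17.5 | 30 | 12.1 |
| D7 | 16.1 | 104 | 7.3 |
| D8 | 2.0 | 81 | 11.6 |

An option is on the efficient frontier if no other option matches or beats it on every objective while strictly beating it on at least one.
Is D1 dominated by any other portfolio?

D6 vs D1: expected return 17.5≥14.5, fees 30≤70, volatility 12.1≤27.1 — D6 is at least as good on every objective and strictly better on at least one, so D6 dominates D1.

Yes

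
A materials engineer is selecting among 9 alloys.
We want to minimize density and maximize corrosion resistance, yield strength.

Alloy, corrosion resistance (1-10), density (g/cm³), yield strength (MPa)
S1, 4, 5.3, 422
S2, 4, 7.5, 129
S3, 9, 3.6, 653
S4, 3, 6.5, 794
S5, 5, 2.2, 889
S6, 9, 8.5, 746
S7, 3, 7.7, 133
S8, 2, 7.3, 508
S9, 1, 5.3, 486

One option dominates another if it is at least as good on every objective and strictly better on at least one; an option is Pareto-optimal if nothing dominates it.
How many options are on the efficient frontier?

3

S1: dominated by S3 (corrosion resistance 9≥4, density 3.6≤5.3, yield strength 653≥422).
S2: dominated by S1 (corrosion resistance 4≥4, density 5.3≤7.5, yield strength 422≥129).
S3: not dominated.
S4: dominated by S5 (corrosion resistance 5≥3, density 2.2≤6.5, yield strength 889≥794).
S5: not dominated (best density).
S6: not dominated.
S7: dominated by S1 (corrosion resistance 4≥3, density 5.3≤7.7, yield strength 422≥133).
S8: dominated by S3 (corrosion resistance 9≥2, density 3.6≤7.3, yield strength 653≥508).
S9: dominated by S3 (corrosion resistance 9≥1, density 3.6≤5.3, yield strength 653≥486).
Pareto-optimal: S3, S5, S6 → 3.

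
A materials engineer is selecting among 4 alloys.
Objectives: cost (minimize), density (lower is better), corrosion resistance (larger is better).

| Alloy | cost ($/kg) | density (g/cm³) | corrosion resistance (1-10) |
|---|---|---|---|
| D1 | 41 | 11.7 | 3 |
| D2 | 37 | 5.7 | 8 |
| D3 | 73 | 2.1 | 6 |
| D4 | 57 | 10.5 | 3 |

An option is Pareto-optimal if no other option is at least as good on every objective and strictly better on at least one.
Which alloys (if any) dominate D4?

D2

D2: cost 37≤57, density 5.7≤10.5, corrosion resistance 8≥3 — dominates D4.
Others (D1, D3) are each worse than D4 on at least one objective.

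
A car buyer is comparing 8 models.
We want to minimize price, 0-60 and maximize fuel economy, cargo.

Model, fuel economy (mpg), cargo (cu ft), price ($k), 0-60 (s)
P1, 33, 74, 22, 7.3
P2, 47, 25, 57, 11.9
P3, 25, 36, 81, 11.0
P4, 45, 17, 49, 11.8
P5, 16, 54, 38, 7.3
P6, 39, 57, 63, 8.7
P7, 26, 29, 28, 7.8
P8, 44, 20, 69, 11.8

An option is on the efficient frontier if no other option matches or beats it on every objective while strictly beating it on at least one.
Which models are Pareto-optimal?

P1, P2, P4, P6, P8

P1: not dominated (best cargo).
P2: not dominated (best fuel economy).
P3: dominated by P1 (fuel economy 33≥25, cargo 74≥36, price 22≤81, 0-60 7.3≤11.0).
P4: not dominated.
P5: dominated by P1 (fuel economy 33≥16, cargo 74≥54, price 22≤38, 0-60 7.3≤7.3).
P6: not dominated.
P7: dominated by P1 (fuel economy 33≥26, cargo 74≥29, price 22≤28, 0-60 7.3≤7.8).
P8: not dominated.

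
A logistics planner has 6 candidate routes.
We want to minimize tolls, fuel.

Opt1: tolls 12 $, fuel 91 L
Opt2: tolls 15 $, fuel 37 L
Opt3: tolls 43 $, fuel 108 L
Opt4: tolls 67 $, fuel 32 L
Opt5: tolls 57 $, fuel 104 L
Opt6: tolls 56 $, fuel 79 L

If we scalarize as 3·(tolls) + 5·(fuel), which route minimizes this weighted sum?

Opt1: 3·12 + 5·91 = 491
Opt2: 3·15 + 5·37 = 230
Opt3: 3·43 + 5·108 = 669
Opt4: 3·67 + 5·32 = 361
Opt5: 3·57 + 5·104 = 691
Opt6: 3·56 + 5·79 = 563
Lowest: Opt2 at 230.

Opt2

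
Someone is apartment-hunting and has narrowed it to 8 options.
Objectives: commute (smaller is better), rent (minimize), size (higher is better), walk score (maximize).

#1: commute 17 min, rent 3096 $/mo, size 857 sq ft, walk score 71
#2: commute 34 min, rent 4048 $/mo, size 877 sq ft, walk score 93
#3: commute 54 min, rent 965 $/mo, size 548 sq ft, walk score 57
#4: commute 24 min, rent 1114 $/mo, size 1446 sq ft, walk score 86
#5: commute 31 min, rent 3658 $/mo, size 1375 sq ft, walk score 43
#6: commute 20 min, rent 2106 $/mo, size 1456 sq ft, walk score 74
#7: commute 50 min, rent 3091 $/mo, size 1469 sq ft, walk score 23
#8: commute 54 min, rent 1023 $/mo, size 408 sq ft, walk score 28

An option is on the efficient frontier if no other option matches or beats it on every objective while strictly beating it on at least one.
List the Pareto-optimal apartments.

#1: not dominated (best commute).
#2: not dominated (best walk score).
#3: not dominated (best rent).
#4: not dominated.
#5: dominated by #4 (commute 24≤31, rent 1114≤3658, size 1446≥1375, walk score 86≥43).
#6: not dominated.
#7: not dominated (best size).
#8: dominated by #3 (commute 54≤54, rent 965≤1023, size 548≥408, walk score 57≥28).

#1, #2, #3, #4, #6, #7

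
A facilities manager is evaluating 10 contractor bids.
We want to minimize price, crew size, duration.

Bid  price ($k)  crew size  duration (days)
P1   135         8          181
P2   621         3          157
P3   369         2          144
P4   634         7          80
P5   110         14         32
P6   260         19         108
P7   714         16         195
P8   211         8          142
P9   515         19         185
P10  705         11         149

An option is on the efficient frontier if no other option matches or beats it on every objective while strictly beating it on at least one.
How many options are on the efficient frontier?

5

P1: not dominated.
P2: dominated by P3 (price 369≤621, crew size 2≤3, duration 144≤157).
P3: not dominated (best crew size).
P4: not dominated.
P5: not dominated (best price).
P6: dominated by P5 (price 110≤260, crew size 14≤19, duration 32≤108).
P7: dominated by P1 (price 135≤714, crew size 8≤16, duration 181≤195).
P8: not dominated.
P9: dominated by P1 (price 135≤515, crew size 8≤19, duration 181≤185).
P10: dominated by P3 (price 369≤705, crew size 2≤11, duration 144≤149).
Pareto-optimal: P1, P3, P4, P5, P8 → 5.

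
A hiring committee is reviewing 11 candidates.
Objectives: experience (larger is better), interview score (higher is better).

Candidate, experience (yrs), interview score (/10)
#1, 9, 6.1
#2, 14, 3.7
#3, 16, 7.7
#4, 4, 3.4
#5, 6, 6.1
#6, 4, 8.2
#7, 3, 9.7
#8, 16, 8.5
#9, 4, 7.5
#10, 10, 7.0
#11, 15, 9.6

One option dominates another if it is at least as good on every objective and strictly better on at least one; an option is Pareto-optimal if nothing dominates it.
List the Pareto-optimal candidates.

#1: dominated by #3 (experience 16≥9, interview score 7.7≥6.1).
#2: dominated by #3 (experience 16≥14, interview score 7.7≥3.7).
#3: dominated by #8 (experience 16≥16, interview score 8.5≥7.7).
#4: dominated by #1 (experience 9≥4, interview score 6.1≥3.4).
#5: dominated by #1 (experience 9≥6, interview score 6.1≥6.1).
#6: dominated by #8 (experience 16≥4, interview score 8.5≥8.2).
#7: not dominated (best interview score).
#8: not dominated.
#9: dominated by #3 (experience 16≥4, interview score 7.7≥7.5).
#10: dominated by #3 (experience 16≥10, interview score 7.7≥7.0).
#11: not dominated.

#7, #8, #11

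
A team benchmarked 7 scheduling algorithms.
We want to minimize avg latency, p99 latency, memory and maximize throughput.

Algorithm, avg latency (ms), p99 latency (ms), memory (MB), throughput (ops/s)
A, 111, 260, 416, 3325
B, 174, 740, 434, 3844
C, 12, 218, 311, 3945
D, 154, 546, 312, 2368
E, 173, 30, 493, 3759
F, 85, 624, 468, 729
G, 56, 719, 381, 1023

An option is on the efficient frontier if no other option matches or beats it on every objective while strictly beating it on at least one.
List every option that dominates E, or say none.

A: worse on p99 latency (260 vs 30).
B: worse on avg latency (174 vs 173).
C: worse on p99 latency (218 vs 30).
D: worse on p99 latency (546 vs 30).
F: worse on p99 latency (624 vs 30).
G: worse on p99 latency (719 vs 30).
No option dominates E.

none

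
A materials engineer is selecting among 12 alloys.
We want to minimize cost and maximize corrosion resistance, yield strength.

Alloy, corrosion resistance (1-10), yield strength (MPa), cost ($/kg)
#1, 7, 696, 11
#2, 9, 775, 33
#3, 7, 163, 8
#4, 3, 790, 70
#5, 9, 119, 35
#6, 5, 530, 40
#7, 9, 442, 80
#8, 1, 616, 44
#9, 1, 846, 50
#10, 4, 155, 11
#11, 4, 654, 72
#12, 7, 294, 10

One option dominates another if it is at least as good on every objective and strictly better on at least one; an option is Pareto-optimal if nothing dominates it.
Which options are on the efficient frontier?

#1, #2, #3, #4, #9, #12

#1: not dominated.
#2: not dominated.
#3: not dominated (best cost).
#4: not dominated.
#5: dominated by #2 (corrosion resistance 9≥9, yield strength 775≥119, cost 33≤35).
#6: dominated by #1 (corrosion resistance 7≥5, yield strength 696≥530, cost 11≤40).
#7: dominated by #2 (corrosion resistance 9≥9, yield strength 775≥442, cost 33≤80).
#8: dominated by #1 (corrosion resistance 7≥1, yield strength 696≥616, cost 11≤44).
#9: not dominated (best yield strength).
#10: dominated by #1 (corrosion resistance 7≥4, yield strength 696≥155, cost 11≤11).
#11: dominated by #1 (corrosion resistance 7≥4, yield strength 696≥654, cost 11≤72).
#12: not dominated.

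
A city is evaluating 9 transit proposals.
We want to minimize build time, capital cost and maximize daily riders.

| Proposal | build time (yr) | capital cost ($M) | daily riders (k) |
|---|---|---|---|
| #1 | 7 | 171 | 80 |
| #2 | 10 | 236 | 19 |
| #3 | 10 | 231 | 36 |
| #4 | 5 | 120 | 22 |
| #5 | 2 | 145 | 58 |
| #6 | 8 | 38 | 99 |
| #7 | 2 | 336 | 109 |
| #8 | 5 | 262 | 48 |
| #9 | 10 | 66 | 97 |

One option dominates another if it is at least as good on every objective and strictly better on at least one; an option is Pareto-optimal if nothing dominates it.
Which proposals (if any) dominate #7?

none

#1: worse on build time (7 vs 2).
#2: worse on build time (10 vs 2).
#3: worse on build time (10 vs 2).
#4: worse on build time (5 vs 2).
#5: worse on daily riders (58 vs 109).
#6: worse on build time (8 vs 2).
#8: worse on build time (5 vs 2).
#9: worse on build time (10 vs 2).
No option dominates #7.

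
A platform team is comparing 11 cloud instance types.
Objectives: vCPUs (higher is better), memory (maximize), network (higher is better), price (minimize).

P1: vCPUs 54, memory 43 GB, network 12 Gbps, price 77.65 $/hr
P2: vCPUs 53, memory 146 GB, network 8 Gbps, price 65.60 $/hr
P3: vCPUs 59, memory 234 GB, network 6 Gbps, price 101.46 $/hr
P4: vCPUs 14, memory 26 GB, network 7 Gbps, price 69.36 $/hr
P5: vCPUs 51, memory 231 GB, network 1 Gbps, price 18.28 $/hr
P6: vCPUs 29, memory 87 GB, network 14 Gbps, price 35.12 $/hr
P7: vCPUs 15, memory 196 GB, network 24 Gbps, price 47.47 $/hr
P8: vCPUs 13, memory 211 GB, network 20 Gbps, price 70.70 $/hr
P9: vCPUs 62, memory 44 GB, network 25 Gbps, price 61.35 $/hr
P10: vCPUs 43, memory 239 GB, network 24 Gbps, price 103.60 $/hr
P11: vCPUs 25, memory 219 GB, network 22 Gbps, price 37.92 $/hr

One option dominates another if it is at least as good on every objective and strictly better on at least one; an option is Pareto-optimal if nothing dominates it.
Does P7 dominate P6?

No

P7 vs P6: P7 is worse on vCPUs (15 vs 29), so it does not dominate P6.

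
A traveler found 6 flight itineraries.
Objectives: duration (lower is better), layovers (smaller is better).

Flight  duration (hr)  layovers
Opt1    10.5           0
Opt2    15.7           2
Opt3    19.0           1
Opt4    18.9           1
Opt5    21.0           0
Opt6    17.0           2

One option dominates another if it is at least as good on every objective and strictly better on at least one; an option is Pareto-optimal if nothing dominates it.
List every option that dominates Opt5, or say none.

Opt1: duration 10.5≤21.0, layovers 0≤0 — dominates Opt5.
Others (Opt2, Opt3, Opt4, Opt6) are each worse than Opt5 on at least one objective.

Opt1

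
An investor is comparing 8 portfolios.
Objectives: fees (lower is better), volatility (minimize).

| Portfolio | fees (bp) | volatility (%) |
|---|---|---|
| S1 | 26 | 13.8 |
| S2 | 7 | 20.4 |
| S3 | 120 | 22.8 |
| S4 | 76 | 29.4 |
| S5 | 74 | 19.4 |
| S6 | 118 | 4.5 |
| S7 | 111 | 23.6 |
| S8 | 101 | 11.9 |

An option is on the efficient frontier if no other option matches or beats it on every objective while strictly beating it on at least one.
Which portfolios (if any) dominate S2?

none

S1: worse on fees (26 vs 7).
S3: worse on fees (120 vs 7).
S4: worse on fees (76 vs 7).
S5: worse on fees (74 vs 7).
S6: worse on fees (118 vs 7).
S7: worse on fees (111 vs 7).
S8: worse on fees (101 vs 7).
No option dominates S2.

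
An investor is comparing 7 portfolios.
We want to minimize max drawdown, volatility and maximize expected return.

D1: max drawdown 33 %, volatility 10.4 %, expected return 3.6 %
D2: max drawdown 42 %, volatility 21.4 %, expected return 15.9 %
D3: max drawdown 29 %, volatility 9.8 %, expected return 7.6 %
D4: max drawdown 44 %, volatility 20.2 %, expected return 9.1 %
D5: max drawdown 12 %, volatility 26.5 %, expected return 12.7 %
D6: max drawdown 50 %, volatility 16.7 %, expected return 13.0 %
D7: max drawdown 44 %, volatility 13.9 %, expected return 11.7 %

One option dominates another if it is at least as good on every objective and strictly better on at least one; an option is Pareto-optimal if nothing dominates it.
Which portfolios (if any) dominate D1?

D3: max drawdown 29≤33, volatility 9.8≤10.4, expected return 7.6≥3.6 — dominates D1.
Others (D2, D4, D5, D6, D7) are each worse than D1 on at least one objective.

D3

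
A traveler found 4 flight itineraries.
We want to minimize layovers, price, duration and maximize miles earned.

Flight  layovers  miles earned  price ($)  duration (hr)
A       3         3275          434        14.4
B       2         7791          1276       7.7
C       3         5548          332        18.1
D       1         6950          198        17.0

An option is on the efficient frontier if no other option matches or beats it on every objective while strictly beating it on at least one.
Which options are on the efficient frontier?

A, B, D

A: not dominated.
B: not dominated (best miles earned).
C: dominated by D (layovers 1≤3, miles earned 6950≥5548, price 198≤332, duration 17.0≤18.1).
D: not dominated (best layovers).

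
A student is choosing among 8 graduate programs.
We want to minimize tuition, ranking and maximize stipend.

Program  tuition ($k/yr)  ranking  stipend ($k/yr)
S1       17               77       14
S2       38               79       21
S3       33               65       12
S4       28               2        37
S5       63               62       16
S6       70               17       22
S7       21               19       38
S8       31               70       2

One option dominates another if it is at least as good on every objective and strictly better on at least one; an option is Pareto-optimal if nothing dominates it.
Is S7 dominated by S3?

S3 vs S7: S3 is worse on tuition (33 vs 21), so it does not dominate S7.

No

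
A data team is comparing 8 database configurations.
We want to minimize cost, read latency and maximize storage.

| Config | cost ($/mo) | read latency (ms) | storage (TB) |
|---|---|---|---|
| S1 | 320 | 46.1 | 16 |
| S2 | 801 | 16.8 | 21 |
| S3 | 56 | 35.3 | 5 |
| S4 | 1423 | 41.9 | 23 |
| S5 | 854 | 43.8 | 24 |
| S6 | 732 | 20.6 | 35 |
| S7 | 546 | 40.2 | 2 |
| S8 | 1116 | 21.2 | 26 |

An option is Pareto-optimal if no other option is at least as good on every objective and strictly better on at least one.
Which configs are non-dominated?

S1, S2, S3, S6

S1: not dominated.
S2: not dominated (best read latency).
S3: not dominated (best cost).
S4: dominated by S6 (cost 732≤1423, read latency 20.6≤41.9, storage 35≥23).
S5: dominated by S6 (cost 732≤854, read latency 20.6≤43.8, storage 35≥24).
S6: not dominated (best storage).
S7: dominated by S3 (cost 56≤546, read latency 35.3≤40.2, storage 5≥2).
S8: dominated by S6 (cost 732≤1116, read latency 20.6≤21.2, storage 35≥26).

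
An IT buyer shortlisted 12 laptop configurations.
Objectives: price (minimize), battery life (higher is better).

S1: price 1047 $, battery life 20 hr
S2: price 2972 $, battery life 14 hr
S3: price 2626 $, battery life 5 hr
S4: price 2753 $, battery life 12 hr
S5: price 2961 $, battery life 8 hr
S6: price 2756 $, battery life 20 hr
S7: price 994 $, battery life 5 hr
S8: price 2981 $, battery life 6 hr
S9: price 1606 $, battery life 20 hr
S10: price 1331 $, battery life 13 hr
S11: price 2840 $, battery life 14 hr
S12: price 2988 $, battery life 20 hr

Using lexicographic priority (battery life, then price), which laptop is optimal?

S1

First maximize battery life: best is 20, kept {S1, S6, S9, S12}.
Then minimize price: best is 1047, kept {S1}.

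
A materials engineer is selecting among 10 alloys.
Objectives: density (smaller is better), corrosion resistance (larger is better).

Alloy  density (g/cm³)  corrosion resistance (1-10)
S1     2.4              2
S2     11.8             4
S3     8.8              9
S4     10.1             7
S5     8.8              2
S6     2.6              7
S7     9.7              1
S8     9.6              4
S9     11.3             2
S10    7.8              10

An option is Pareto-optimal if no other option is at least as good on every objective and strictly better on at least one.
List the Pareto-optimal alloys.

S1: not dominated (best density).
S2: dominated by S3 (density 8.8≤11.8, corrosion resistance 9≥4).
S3: dominated by S10 (density 7.8≤8.8, corrosion resistance 10≥9).
S4: dominated by S3 (density 8.8≤10.1, corrosion resistance 9≥7).
S5: dominated by S1 (density 2.4≤8.8, corrosion resistance 2≥2).
S6: not dominated.
S7: dominated by S1 (density 2.4≤9.7, corrosion resistance 2≥1).
S8: dominated by S3 (density 8.8≤9.6, corrosion resistance 9≥4).
S9: dominated by S1 (density 2.4≤11.3, corrosion resistance 2≥2).
S10: not dominated (best corrosion resistance).

S1, S6, S10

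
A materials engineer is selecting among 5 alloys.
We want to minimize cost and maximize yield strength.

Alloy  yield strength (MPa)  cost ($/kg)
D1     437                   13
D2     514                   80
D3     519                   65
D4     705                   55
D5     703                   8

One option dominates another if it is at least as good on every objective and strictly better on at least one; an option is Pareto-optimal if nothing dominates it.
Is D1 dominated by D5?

Yes

D5 vs D1: yield strength 703≥437, cost 8≤13 — D5 is at least as good on every objective with at least one strict improvement.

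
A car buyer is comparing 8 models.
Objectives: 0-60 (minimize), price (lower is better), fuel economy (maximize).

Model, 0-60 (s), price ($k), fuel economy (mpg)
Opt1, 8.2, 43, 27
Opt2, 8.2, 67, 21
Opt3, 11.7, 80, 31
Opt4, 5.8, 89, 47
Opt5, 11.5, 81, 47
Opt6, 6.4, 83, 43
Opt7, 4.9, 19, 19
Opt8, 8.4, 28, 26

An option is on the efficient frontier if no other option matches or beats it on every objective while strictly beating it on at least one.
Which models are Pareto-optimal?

Opt1, Opt3, Opt4, Opt5, Opt6, Opt7, Opt8

Opt1: not dominated.
Opt2: dominated by Opt1 (0-60 8.2≤8.2, price 43≤67, fuel economy 27≥21).
Opt3: not dominated.
Opt4: not dominated.
Opt5: not dominated.
Opt6: not dominated.
Opt7: not dominated (best 0-60).
Opt8: not dominated.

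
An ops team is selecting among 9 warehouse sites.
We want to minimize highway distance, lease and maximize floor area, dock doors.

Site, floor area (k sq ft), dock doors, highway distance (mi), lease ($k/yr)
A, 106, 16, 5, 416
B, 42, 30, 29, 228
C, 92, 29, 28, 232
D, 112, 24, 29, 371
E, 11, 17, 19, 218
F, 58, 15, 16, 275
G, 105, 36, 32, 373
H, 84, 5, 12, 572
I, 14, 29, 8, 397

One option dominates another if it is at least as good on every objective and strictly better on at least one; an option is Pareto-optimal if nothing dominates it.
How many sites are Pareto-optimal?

8

A: not dominated (best highway distance).
B: not dominated.
C: not dominated.
D: not dominated (best floor area).
E: not dominated (best lease).
F: not dominated.
G: not dominated (best dock doors).
H: dominated by A (floor area 106≥84, dock doors 16≥5, highway distance 5≤12, lease 416≤572).
I: not dominated.
Pareto-optimal: A, B, C, D, E, F, G, I → 8.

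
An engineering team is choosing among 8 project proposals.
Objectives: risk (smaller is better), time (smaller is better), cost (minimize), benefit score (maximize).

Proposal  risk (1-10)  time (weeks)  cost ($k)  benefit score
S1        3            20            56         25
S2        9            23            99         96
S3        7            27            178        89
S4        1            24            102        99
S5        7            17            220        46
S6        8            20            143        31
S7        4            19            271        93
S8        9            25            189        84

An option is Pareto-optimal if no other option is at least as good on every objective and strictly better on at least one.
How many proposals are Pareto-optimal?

S1: not dominated (best cost).
S2: not dominated.
S3: dominated by S4 (risk 1≤7, time 24≤27, cost 102≤178, benefit score 99≥89).
S4: not dominated (best risk).
S5: not dominated (best time).
S6: not dominated.
S7: not dominated.
S8: dominated by S2 (risk 9≤9, time 23≤25, cost 99≤189, benefit score 96≥84).
Pareto-optimal: S1, S2, S4, S5, S6, S7 → 6.

6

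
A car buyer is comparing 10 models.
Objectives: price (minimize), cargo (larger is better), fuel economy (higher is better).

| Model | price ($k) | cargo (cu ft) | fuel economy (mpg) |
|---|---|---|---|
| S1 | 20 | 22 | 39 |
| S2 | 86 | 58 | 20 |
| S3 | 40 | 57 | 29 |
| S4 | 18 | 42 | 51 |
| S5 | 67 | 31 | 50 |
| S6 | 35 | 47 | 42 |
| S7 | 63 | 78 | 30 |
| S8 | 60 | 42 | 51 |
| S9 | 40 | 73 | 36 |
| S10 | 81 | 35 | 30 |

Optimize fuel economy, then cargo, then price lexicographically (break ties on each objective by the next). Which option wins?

S4

First maximize fuel economy: best is 51, kept {S4, S8}.
Then maximize cargo: best is 42, kept {S4, S8}.
Then minimize price: best is 18, kept {S4}.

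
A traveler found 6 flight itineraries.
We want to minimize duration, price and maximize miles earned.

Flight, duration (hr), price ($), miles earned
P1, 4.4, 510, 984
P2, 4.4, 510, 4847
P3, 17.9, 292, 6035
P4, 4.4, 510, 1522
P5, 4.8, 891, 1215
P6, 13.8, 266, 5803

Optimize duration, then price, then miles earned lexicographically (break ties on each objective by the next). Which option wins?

P2

First minimize duration: best is 4.4, kept {P1, P2, P4}.
Then minimize price: best is 510, kept {P1, P2, P4}.
Then maximize miles earned: best is 4847, kept {P2}.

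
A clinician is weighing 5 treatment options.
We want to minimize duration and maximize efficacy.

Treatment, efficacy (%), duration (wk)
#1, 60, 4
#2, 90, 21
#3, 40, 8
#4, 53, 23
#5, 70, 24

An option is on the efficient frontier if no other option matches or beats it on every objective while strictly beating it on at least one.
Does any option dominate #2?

#1: worse on efficacy (60 vs 90).
#3: worse on efficacy (40 vs 90).
#4: worse on efficacy (53 vs 90).
#5: worse on efficacy (70 vs 90).
No option is at least as good as #2 on every objective and strictly better on one.

No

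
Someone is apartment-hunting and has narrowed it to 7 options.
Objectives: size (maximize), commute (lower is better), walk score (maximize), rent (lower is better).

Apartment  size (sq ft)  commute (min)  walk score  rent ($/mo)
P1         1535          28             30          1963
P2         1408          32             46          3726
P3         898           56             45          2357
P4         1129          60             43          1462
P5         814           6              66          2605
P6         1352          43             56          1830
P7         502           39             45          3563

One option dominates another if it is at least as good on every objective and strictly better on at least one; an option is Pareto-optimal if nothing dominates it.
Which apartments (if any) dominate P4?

none

P1: worse on walk score (30 vs 43).
P2: worse on rent (3726 vs 1462).
P3: worse on size (898 vs 1129).
P5: worse on size (814 vs 1129).
P6: worse on rent (1830 vs 1462).
P7: worse on size (502 vs 1129).
No option dominates P4.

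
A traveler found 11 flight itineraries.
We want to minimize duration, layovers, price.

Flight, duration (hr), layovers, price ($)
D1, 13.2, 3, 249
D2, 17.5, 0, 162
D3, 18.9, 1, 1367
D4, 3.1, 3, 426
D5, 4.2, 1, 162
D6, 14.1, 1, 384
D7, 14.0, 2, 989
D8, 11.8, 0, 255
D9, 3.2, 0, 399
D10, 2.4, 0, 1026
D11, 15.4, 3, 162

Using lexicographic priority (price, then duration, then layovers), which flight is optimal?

D5

First minimize price: best is 162, kept {D2, D5, D11}.
Then minimize duration: best is 4.2, kept {D5}.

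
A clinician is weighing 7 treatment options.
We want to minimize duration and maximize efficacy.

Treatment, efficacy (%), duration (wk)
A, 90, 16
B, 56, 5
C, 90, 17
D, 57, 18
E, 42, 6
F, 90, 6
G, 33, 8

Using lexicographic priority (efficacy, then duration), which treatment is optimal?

First maximize efficacy: best is 90, kept {A, C, F}.
Then minimize duration: best is 6, kept {F}.

F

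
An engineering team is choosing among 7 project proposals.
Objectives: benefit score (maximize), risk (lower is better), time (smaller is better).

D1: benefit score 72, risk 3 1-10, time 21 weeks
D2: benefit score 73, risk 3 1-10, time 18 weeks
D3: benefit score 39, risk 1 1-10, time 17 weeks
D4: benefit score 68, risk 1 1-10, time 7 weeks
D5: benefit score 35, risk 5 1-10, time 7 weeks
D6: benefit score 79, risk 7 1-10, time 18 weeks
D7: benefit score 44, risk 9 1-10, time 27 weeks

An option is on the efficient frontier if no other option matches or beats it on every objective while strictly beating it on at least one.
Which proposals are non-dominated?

D1: dominated by D2 (benefit score 73≥72, risk 3≤3, time 18≤21).
D2: not dominated.
D3: dominated by D4 (benefit score 68≥39, risk 1≤1, time 7≤17).
D4: not dominated.
D5: dominated by D4 (benefit score 68≥35, risk 1≤5, time 7≤7).
D6: not dominated (best benefit score).
D7: dominated by D1 (benefit score 72≥44, risk 3≤9, time 21≤27).

D2, D4, D6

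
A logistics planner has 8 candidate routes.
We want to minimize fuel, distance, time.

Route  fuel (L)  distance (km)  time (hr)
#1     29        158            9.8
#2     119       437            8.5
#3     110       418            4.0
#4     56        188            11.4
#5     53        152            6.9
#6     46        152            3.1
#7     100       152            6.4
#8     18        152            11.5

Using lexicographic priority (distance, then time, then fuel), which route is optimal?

#6

First minimize distance: best is 152, kept {#5, #6, #7, #8}.
Then minimize time: best is 3.1, kept {#6}.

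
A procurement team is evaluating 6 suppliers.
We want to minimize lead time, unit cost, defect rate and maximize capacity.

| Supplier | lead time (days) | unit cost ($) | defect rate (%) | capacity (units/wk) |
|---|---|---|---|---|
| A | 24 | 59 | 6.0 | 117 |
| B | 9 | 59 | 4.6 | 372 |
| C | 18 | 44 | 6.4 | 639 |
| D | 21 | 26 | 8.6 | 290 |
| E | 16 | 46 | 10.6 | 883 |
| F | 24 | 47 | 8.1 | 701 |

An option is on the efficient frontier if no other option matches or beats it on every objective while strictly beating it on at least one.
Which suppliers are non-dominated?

A: dominated by B (lead time 9≤24, unit cost 59≤59, defect rate 4.6≤6.0, capacity 372≥117).
B: not dominated (best lead time).
C: not dominated.
D: not dominated (best unit cost).
E: not dominated (best capacity).
F: not dominated.

B, C, D, E, F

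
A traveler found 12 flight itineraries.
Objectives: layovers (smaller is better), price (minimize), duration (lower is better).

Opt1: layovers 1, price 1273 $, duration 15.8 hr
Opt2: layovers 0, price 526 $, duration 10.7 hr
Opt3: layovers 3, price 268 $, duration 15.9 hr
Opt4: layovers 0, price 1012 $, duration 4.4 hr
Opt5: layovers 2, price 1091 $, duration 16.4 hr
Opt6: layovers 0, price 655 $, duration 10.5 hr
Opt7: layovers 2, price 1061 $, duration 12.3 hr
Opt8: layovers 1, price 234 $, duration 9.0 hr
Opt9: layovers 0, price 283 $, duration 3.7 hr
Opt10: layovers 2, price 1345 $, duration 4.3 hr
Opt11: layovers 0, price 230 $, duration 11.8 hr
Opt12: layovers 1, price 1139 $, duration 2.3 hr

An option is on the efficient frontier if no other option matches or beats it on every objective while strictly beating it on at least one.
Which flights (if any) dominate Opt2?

Opt9

Opt9: layovers 0≤0, price 283≤526, duration 3.7≤10.7 — dominates Opt2.
Others (Opt1, Opt3, Opt4, Opt5, Opt6, Opt7, Opt8, Opt10, Opt11, Opt12) are each worse than Opt2 on at least one objective.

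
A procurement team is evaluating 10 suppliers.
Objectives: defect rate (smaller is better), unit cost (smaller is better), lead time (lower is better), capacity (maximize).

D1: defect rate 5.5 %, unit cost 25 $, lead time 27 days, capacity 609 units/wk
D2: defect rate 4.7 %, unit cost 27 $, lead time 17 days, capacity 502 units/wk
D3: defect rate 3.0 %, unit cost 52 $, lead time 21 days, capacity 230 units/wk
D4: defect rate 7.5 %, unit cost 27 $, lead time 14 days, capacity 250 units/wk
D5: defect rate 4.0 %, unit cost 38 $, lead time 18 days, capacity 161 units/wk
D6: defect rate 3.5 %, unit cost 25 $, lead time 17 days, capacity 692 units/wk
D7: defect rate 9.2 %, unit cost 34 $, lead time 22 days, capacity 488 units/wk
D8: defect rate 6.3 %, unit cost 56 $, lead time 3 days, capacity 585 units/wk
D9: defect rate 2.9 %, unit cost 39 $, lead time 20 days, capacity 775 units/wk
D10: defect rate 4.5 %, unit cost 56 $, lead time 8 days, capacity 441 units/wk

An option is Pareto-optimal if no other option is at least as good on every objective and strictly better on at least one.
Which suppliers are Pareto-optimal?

D1: dominated by D6 (defect rate 3.5≤5.5, unit cost 25≤25, lead time 17≤27, capacity 692≥609).
D2: dominated by D6 (defect rate 3.5≤4.7, unit cost 25≤27, lead time 17≤17, capacity 692≥502).
D3: dominated by D9 (defect rate 2.9≤3.0, unit cost 39≤52, lead time 20≤21, capacity 775≥230).
D4: not dominated.
D5: dominated by D6 (defect rate 3.5≤4.0, unit cost 25≤38, lead time 17≤18, capacity 692≥161).
D6: not dominated.
D7: dominated by D2 (defect rate 4.7≤9.2, unit cost 27≤34, lead time 17≤22, capacity 502≥488).
D8: not dominated (best lead time).
D9: not dominated (best defect rate).
D10: not dominated.

D4, D6, D8, D9, D10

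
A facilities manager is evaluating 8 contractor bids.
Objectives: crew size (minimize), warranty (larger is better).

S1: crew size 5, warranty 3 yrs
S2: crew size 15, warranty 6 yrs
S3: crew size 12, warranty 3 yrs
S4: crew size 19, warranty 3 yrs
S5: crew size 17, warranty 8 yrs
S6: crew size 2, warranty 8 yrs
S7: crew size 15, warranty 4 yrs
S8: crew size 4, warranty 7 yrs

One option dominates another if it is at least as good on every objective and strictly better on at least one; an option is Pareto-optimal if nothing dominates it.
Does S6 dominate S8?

Yes

S6 vs S8: crew size 2≤4, warranty 8≥7 — S6 is at least as good on every objective with at least one strict improvement.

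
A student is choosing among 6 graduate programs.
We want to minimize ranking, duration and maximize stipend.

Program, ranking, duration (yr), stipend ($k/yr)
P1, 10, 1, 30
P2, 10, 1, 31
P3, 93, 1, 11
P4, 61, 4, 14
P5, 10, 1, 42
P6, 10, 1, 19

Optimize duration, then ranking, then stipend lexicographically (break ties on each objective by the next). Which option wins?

P5

First minimize duration: best is 1, kept {P1, P2, P3, P5, P6}.
Then minimize ranking: best is 10, kept {P1, P2, P5, P6}.
Then maximize stipend: best is 42, kept {P5}.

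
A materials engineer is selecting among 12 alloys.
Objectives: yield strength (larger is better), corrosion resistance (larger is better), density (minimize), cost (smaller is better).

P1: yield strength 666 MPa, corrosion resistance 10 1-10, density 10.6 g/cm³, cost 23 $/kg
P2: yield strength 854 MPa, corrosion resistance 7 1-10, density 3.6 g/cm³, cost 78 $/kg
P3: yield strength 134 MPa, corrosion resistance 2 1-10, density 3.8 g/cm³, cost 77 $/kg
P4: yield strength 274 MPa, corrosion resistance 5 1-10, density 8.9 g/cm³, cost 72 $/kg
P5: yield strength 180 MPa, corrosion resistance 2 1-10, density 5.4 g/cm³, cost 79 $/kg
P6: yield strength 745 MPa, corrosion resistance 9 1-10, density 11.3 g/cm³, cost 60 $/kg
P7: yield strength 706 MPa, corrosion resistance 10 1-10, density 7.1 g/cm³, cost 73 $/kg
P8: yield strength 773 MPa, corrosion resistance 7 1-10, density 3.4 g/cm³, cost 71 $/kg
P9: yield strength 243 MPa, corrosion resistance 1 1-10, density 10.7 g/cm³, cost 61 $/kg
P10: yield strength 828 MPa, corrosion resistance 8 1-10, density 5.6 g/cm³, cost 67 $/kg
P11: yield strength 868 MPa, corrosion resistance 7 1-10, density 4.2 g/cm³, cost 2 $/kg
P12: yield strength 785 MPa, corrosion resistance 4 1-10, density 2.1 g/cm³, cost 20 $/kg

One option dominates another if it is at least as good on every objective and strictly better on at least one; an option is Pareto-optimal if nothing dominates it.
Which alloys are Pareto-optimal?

P1: not dominated.
P2: not dominated.
P3: dominated by P8 (yield strength 773≥134, corrosion resistance 7≥2, density 3.4≤3.8, cost 71≤77).
P4: dominated by P8 (yield strength 773≥274, corrosion resistance 7≥5, density 3.4≤8.9, cost 71≤72).
P5: dominated by P2 (yield strength 854≥180, corrosion resistance 7≥2, density 3.6≤5.4, cost 78≤79).
P6: not dominated.
P7: not dominated.
P8: not dominated.
P9: dominated by P1 (yield strength 666≥243, corrosion resistance 10≥1, density 10.6≤10.7, cost 23≤61).
P10: not dominated.
P11: not dominated (best yield strength).
P12: not dominated (best density).

P1, P2, P6, P7, P8, P10, P11, P12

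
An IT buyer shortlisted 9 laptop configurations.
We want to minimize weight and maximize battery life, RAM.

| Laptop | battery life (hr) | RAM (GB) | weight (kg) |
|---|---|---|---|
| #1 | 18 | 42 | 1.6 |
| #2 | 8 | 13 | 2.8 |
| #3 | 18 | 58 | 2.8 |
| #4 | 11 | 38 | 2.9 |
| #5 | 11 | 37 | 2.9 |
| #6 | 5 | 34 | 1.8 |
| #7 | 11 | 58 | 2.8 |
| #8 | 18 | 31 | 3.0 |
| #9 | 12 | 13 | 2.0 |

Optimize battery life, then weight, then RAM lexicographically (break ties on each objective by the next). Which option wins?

First maximize battery life: best is 18, kept {#1, #3, #8}.
Then minimize weight: best is 1.6, kept {#1}.

#1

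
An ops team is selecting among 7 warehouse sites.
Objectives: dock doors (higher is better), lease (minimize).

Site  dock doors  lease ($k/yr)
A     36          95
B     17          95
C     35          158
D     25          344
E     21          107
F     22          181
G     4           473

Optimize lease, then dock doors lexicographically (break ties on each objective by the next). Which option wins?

First minimize lease: best is 95, kept {A, B}.
Then maximize dock doors: best is 36, kept {A}.

A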